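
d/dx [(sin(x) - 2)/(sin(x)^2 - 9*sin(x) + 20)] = (4*sin(x) + cos(x)^2 + 1)*cos(x)/(sin(x)^2 - 9*sin(x) + 20)^2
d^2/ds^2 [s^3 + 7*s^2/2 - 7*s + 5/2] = 6*s + 7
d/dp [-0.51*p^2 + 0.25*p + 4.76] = 0.25 - 1.02*p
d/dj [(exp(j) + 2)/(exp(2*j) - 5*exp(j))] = (-exp(2*j) - 4*exp(j) + 10)*exp(-j)/(exp(2*j) - 10*exp(j) + 25)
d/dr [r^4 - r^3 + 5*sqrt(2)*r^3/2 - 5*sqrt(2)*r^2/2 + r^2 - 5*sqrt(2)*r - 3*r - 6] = 4*r^3 - 3*r^2 + 15*sqrt(2)*r^2/2 - 5*sqrt(2)*r + 2*r - 5*sqrt(2) - 3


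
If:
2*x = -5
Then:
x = -5/2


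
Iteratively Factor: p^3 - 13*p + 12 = (p + 4)*(p^2 - 4*p + 3) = (p - 3)*(p + 4)*(p - 1)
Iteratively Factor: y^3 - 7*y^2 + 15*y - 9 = (y - 3)*(y^2 - 4*y + 3) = (y - 3)*(y - 1)*(y - 3)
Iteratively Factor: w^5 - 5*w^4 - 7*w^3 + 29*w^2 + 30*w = (w + 1)*(w^4 - 6*w^3 - w^2 + 30*w) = w*(w + 1)*(w^3 - 6*w^2 - w + 30) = w*(w - 5)*(w + 1)*(w^2 - w - 6) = w*(w - 5)*(w + 1)*(w + 2)*(w - 3)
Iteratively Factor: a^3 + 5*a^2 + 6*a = (a + 2)*(a^2 + 3*a) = a*(a + 2)*(a + 3)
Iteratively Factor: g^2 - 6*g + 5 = (g - 1)*(g - 5)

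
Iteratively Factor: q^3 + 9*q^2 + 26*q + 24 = (q + 2)*(q^2 + 7*q + 12) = (q + 2)*(q + 4)*(q + 3)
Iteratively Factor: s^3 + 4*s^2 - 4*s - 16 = (s + 2)*(s^2 + 2*s - 8) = (s + 2)*(s + 4)*(s - 2)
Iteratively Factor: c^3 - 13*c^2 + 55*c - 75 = (c - 5)*(c^2 - 8*c + 15) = (c - 5)^2*(c - 3)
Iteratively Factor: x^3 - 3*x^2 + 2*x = (x - 1)*(x^2 - 2*x) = (x - 2)*(x - 1)*(x)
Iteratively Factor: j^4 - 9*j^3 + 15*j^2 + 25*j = (j)*(j^3 - 9*j^2 + 15*j + 25) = j*(j - 5)*(j^2 - 4*j - 5) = j*(j - 5)^2*(j + 1)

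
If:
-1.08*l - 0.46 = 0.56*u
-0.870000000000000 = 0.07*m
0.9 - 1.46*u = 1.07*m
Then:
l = -5.47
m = -12.43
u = 9.73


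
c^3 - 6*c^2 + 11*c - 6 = (c - 3)*(c - 2)*(c - 1)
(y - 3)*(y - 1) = y^2 - 4*y + 3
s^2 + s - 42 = (s - 6)*(s + 7)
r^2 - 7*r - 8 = (r - 8)*(r + 1)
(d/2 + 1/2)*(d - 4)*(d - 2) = d^3/2 - 5*d^2/2 + d + 4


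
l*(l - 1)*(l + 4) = l^3 + 3*l^2 - 4*l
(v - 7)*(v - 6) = v^2 - 13*v + 42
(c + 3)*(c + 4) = c^2 + 7*c + 12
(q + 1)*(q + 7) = q^2 + 8*q + 7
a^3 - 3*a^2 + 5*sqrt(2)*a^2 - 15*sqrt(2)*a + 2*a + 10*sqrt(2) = (a - 2)*(a - 1)*(a + 5*sqrt(2))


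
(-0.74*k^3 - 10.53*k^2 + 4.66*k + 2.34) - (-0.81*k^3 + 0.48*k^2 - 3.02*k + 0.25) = 0.0700000000000001*k^3 - 11.01*k^2 + 7.68*k + 2.09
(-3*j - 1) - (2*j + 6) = -5*j - 7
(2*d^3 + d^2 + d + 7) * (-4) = -8*d^3 - 4*d^2 - 4*d - 28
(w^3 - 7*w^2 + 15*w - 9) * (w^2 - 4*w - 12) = w^5 - 11*w^4 + 31*w^3 + 15*w^2 - 144*w + 108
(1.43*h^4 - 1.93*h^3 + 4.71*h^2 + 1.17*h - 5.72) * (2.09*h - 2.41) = 2.9887*h^5 - 7.48*h^4 + 14.4952*h^3 - 8.9058*h^2 - 14.7745*h + 13.7852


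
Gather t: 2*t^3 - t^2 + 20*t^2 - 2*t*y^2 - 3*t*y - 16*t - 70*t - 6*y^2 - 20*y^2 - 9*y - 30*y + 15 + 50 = 2*t^3 + 19*t^2 + t*(-2*y^2 - 3*y - 86) - 26*y^2 - 39*y + 65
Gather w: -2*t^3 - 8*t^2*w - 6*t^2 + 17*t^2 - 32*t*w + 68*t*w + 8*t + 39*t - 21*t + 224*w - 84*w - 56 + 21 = -2*t^3 + 11*t^2 + 26*t + w*(-8*t^2 + 36*t + 140) - 35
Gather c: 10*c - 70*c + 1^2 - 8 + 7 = -60*c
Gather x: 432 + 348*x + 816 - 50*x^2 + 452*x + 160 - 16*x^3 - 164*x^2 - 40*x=-16*x^3 - 214*x^2 + 760*x + 1408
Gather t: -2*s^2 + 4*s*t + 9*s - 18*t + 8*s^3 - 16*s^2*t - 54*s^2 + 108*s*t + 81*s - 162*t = 8*s^3 - 56*s^2 + 90*s + t*(-16*s^2 + 112*s - 180)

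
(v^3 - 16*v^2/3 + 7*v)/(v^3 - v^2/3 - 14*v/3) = (v - 3)/(v + 2)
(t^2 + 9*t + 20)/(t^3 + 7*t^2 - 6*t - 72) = (t + 5)/(t^2 + 3*t - 18)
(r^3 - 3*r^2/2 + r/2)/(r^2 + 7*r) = (2*r^2 - 3*r + 1)/(2*(r + 7))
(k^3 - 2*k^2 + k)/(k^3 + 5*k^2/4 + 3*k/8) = 8*(k^2 - 2*k + 1)/(8*k^2 + 10*k + 3)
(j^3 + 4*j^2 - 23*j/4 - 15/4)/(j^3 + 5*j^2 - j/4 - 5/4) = (2*j - 3)/(2*j - 1)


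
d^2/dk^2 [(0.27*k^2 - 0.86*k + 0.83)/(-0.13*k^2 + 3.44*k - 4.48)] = (-0.21242*k^3 + 0.859325999999999*k^2 - 0.778127999999999*k - 3.007744)/(0.002197*k^6 - 0.174408*k^5 + 4.84224*k^4 - 52.72832*k^3 + 166.87104*k^2 - 207.126528*k + 89.915392)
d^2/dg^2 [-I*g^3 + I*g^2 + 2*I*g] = I*(2 - 6*g)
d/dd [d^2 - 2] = 2*d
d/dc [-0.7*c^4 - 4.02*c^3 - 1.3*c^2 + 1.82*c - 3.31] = -2.8*c^3 - 12.06*c^2 - 2.6*c + 1.82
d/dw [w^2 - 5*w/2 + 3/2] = 2*w - 5/2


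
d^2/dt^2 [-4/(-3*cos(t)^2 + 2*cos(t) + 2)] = 2*(72*sin(t)^4 - 92*sin(t)^2 + 37*cos(t) - 9*cos(3*t) - 20)/(3*sin(t)^2 + 2*cos(t) - 1)^3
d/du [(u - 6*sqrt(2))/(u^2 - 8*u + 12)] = (u^2 - 8*u - 2*(u - 4)*(u - 6*sqrt(2)) + 12)/(u^2 - 8*u + 12)^2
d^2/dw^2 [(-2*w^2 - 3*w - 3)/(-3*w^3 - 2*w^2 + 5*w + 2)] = 2*(18*w^6 + 81*w^5 + 306*w^4 + 305*w^3 + 33*w^2 + 65)/(27*w^9 + 54*w^8 - 99*w^7 - 226*w^6 + 93*w^5 + 306*w^4 + 31*w^3 - 126*w^2 - 60*w - 8)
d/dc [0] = 0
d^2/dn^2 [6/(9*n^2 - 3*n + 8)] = 108*(-9*n^2 + 3*n + (6*n - 1)^2 - 8)/(9*n^2 - 3*n + 8)^3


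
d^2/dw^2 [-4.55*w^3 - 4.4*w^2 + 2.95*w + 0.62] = -27.3*w - 8.8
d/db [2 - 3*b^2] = -6*b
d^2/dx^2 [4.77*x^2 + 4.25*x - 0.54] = 9.54000000000000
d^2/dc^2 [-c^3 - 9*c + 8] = -6*c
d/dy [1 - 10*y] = -10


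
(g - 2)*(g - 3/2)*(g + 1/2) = g^3 - 3*g^2 + 5*g/4 + 3/2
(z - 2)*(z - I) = z^2 - 2*z - I*z + 2*I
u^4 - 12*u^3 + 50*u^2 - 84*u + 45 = (u - 5)*(u - 3)^2*(u - 1)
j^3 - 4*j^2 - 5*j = j*(j - 5)*(j + 1)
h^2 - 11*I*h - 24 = (h - 8*I)*(h - 3*I)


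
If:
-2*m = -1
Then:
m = 1/2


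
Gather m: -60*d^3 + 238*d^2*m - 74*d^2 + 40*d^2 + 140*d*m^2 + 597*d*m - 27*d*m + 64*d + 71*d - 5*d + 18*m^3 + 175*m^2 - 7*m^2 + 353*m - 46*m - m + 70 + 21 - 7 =-60*d^3 - 34*d^2 + 130*d + 18*m^3 + m^2*(140*d + 168) + m*(238*d^2 + 570*d + 306) + 84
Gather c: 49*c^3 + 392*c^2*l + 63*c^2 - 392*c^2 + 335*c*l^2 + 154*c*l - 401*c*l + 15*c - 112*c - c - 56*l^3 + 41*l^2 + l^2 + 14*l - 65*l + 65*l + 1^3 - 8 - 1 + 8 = 49*c^3 + c^2*(392*l - 329) + c*(335*l^2 - 247*l - 98) - 56*l^3 + 42*l^2 + 14*l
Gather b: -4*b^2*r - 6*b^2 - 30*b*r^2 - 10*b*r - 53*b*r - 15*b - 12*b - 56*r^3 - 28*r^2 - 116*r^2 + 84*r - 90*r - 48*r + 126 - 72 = b^2*(-4*r - 6) + b*(-30*r^2 - 63*r - 27) - 56*r^3 - 144*r^2 - 54*r + 54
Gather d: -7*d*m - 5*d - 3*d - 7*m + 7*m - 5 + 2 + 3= d*(-7*m - 8)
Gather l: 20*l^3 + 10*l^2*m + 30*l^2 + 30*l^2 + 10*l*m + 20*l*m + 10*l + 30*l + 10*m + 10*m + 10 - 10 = 20*l^3 + l^2*(10*m + 60) + l*(30*m + 40) + 20*m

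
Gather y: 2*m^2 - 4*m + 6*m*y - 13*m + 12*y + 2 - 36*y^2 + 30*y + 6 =2*m^2 - 17*m - 36*y^2 + y*(6*m + 42) + 8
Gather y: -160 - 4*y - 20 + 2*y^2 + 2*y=2*y^2 - 2*y - 180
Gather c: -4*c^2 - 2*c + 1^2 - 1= -4*c^2 - 2*c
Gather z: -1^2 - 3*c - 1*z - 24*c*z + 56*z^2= -3*c + 56*z^2 + z*(-24*c - 1) - 1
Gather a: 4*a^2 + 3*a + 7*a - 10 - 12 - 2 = 4*a^2 + 10*a - 24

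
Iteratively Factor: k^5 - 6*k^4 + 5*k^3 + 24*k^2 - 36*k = (k - 3)*(k^4 - 3*k^3 - 4*k^2 + 12*k) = (k - 3)*(k + 2)*(k^3 - 5*k^2 + 6*k) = (k - 3)*(k - 2)*(k + 2)*(k^2 - 3*k) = (k - 3)^2*(k - 2)*(k + 2)*(k)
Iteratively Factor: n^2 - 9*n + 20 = (n - 5)*(n - 4)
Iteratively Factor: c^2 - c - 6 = (c - 3)*(c + 2)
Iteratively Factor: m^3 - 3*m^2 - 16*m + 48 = (m - 4)*(m^2 + m - 12) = (m - 4)*(m + 4)*(m - 3)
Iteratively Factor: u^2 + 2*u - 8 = (u - 2)*(u + 4)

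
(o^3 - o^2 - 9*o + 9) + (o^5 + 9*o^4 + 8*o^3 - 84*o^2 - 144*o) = o^5 + 9*o^4 + 9*o^3 - 85*o^2 - 153*o + 9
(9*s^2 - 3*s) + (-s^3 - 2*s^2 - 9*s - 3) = -s^3 + 7*s^2 - 12*s - 3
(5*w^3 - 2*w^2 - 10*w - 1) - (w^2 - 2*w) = 5*w^3 - 3*w^2 - 8*w - 1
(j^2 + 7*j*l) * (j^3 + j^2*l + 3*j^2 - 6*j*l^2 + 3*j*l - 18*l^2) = j^5 + 8*j^4*l + 3*j^4 + j^3*l^2 + 24*j^3*l - 42*j^2*l^3 + 3*j^2*l^2 - 126*j*l^3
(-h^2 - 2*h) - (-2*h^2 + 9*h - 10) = h^2 - 11*h + 10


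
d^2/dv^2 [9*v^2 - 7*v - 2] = 18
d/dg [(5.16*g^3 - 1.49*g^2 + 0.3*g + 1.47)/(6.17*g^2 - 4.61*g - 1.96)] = (31.8372*g^4 - 47.5752*g^3 - 25.3229*g^2 - 12.299*g + 6.1887)/(38.0689*g^4 - 56.8874*g^3 - 2.9343*g^2 + 18.0712*g + 3.8416)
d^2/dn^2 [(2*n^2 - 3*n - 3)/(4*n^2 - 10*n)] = (8*n^3 - 36*n^2 + 90*n - 75)/(n^3*(8*n^3 - 60*n^2 + 150*n - 125))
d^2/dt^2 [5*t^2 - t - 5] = 10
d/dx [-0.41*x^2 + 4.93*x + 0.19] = 4.93 - 0.82*x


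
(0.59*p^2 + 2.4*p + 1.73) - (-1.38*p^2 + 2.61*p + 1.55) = 1.97*p^2 - 0.21*p + 0.18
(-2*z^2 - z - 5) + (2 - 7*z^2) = -9*z^2 - z - 3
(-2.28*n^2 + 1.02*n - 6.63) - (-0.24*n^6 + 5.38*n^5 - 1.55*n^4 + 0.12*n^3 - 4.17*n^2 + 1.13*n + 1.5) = 0.24*n^6 - 5.38*n^5 + 1.55*n^4 - 0.12*n^3 + 1.89*n^2 - 0.11*n - 8.13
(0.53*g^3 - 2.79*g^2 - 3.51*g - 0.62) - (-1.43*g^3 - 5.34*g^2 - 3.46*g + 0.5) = 1.96*g^3 + 2.55*g^2 - 0.0499999999999998*g - 1.12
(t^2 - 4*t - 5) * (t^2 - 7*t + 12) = t^4 - 11*t^3 + 35*t^2 - 13*t - 60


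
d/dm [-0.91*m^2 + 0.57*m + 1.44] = 0.57 - 1.82*m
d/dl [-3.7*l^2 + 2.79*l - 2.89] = 2.79 - 7.4*l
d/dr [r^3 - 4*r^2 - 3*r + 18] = 3*r^2 - 8*r - 3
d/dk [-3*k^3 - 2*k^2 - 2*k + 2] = -9*k^2 - 4*k - 2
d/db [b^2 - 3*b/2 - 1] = 2*b - 3/2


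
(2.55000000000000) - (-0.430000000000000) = 2.98000000000000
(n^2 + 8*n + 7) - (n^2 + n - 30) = 7*n + 37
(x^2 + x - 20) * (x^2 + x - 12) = x^4 + 2*x^3 - 31*x^2 - 32*x + 240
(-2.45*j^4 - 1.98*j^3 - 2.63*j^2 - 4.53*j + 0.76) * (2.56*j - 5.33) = -6.272*j^5 + 7.9897*j^4 + 3.8206*j^3 + 2.4211*j^2 + 26.0905*j - 4.0508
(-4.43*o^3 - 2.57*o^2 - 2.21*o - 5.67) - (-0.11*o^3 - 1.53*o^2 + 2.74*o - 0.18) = -4.32*o^3 - 1.04*o^2 - 4.95*o - 5.49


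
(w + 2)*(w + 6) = w^2 + 8*w + 12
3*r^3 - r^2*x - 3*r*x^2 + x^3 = (-3*r + x)*(-r + x)*(r + x)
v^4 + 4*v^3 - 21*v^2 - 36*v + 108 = (v - 3)*(v - 2)*(v + 3)*(v + 6)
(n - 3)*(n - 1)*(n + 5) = n^3 + n^2 - 17*n + 15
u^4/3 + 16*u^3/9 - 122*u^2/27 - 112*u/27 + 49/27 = (u/3 + 1/3)*(u - 7/3)*(u - 1/3)*(u + 7)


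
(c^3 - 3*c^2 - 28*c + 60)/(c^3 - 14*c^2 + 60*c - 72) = (c + 5)/(c - 6)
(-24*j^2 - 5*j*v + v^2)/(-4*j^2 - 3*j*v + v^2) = (24*j^2 + 5*j*v - v^2)/(4*j^2 + 3*j*v - v^2)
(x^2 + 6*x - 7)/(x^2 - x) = (x + 7)/x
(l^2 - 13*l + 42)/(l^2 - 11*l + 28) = (l - 6)/(l - 4)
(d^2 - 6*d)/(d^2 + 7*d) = (d - 6)/(d + 7)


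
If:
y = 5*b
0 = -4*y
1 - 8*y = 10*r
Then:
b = 0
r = 1/10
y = 0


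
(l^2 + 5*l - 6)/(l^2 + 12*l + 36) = (l - 1)/(l + 6)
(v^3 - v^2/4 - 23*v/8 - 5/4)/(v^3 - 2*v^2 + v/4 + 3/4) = (4*v^2 - 3*v - 10)/(2*(2*v^2 - 5*v + 3))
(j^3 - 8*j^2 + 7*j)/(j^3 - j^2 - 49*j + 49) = j/(j + 7)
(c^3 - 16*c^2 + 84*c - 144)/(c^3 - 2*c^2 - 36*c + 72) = (c^2 - 10*c + 24)/(c^2 + 4*c - 12)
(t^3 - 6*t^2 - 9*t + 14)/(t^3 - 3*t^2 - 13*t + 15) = (t^2 - 5*t - 14)/(t^2 - 2*t - 15)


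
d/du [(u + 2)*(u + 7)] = 2*u + 9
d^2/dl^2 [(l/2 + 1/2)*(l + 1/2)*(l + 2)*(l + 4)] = 6*l^2 + 45*l/2 + 35/2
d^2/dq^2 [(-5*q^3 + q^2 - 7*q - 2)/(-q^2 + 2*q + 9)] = 2*(70*q^3 + 249*q^2 + 1392*q - 181)/(q^6 - 6*q^5 - 15*q^4 + 100*q^3 + 135*q^2 - 486*q - 729)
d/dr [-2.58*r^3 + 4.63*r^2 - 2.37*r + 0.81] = -7.74*r^2 + 9.26*r - 2.37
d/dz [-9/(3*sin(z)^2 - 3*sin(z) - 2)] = 27*(2*sin(z) - 1)*cos(z)/(-3*sin(z)^2 + 3*sin(z) + 2)^2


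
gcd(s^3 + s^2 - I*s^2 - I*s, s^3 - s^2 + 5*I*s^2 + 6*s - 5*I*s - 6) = s - I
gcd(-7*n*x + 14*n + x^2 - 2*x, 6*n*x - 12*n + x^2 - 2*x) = x - 2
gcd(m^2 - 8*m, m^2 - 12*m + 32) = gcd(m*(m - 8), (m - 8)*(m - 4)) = m - 8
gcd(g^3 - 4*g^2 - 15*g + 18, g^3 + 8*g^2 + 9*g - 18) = g^2 + 2*g - 3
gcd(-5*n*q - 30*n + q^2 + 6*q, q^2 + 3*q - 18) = q + 6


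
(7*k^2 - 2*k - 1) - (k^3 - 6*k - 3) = -k^3 + 7*k^2 + 4*k + 2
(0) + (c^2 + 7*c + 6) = c^2 + 7*c + 6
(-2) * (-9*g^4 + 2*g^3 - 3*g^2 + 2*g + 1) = 18*g^4 - 4*g^3 + 6*g^2 - 4*g - 2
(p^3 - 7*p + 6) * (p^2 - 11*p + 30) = p^5 - 11*p^4 + 23*p^3 + 83*p^2 - 276*p + 180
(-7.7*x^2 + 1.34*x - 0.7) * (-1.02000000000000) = 7.854*x^2 - 1.3668*x + 0.714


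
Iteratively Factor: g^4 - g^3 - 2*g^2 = (g)*(g^3 - g^2 - 2*g) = g^2*(g^2 - g - 2) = g^2*(g + 1)*(g - 2)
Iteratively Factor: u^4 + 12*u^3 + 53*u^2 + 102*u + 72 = (u + 4)*(u^3 + 8*u^2 + 21*u + 18) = (u + 2)*(u + 4)*(u^2 + 6*u + 9) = (u + 2)*(u + 3)*(u + 4)*(u + 3)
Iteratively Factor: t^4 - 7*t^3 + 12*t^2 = (t)*(t^3 - 7*t^2 + 12*t) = t*(t - 3)*(t^2 - 4*t) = t*(t - 4)*(t - 3)*(t)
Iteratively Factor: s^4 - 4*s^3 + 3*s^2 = (s - 3)*(s^3 - s^2) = s*(s - 3)*(s^2 - s) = s*(s - 3)*(s - 1)*(s)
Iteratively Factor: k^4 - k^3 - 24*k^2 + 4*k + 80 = (k - 2)*(k^3 + k^2 - 22*k - 40) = (k - 5)*(k - 2)*(k^2 + 6*k + 8) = (k - 5)*(k - 2)*(k + 4)*(k + 2)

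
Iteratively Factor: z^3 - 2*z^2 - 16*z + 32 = (z - 4)*(z^2 + 2*z - 8) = (z - 4)*(z - 2)*(z + 4)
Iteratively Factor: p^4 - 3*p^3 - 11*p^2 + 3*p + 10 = (p + 1)*(p^3 - 4*p^2 - 7*p + 10) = (p + 1)*(p + 2)*(p^2 - 6*p + 5) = (p - 1)*(p + 1)*(p + 2)*(p - 5)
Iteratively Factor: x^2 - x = (x - 1)*(x)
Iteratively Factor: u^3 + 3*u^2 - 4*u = (u + 4)*(u^2 - u) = (u - 1)*(u + 4)*(u)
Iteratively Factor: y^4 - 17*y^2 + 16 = (y + 1)*(y^3 - y^2 - 16*y + 16) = (y + 1)*(y + 4)*(y^2 - 5*y + 4) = (y - 1)*(y + 1)*(y + 4)*(y - 4)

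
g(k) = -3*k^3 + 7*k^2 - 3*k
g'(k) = -9*k^2 + 14*k - 3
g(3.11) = -31.87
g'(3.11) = -46.51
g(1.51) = 1.10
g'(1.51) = -2.38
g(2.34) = -7.13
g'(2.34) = -19.52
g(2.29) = -6.19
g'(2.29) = -18.14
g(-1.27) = 21.25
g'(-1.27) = -35.30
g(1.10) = 1.18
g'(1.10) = 1.51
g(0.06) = -0.16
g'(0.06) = -2.19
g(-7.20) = 1504.22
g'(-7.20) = -570.36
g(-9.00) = 2781.00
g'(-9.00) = -858.00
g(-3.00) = 153.00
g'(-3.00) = -126.00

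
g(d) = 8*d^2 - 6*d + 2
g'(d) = 16*d - 6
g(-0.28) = 4.31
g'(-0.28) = -10.48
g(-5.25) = 254.00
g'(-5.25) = -90.00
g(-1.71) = 35.65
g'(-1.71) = -33.36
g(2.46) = 35.65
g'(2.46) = 33.36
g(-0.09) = 2.60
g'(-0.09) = -7.44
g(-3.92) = 148.45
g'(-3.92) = -68.72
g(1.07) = 4.74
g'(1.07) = 11.12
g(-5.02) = 233.72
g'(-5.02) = -86.32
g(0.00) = 2.00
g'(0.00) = -6.00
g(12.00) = 1082.00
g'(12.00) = 186.00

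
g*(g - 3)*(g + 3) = g^3 - 9*g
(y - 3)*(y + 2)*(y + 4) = y^3 + 3*y^2 - 10*y - 24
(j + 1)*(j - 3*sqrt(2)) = j^2 - 3*sqrt(2)*j + j - 3*sqrt(2)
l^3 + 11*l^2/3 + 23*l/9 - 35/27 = (l - 1/3)*(l + 5/3)*(l + 7/3)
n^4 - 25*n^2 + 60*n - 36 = (n - 3)*(n - 2)*(n - 1)*(n + 6)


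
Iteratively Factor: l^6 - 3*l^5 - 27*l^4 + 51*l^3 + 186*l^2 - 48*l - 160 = (l - 5)*(l^5 + 2*l^4 - 17*l^3 - 34*l^2 + 16*l + 32) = (l - 5)*(l + 4)*(l^4 - 2*l^3 - 9*l^2 + 2*l + 8) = (l - 5)*(l + 1)*(l + 4)*(l^3 - 3*l^2 - 6*l + 8) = (l - 5)*(l + 1)*(l + 2)*(l + 4)*(l^2 - 5*l + 4) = (l - 5)*(l - 1)*(l + 1)*(l + 2)*(l + 4)*(l - 4)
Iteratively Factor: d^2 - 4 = (d + 2)*(d - 2)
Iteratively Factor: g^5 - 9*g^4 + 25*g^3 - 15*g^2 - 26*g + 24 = (g - 2)*(g^4 - 7*g^3 + 11*g^2 + 7*g - 12) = (g - 2)*(g - 1)*(g^3 - 6*g^2 + 5*g + 12) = (g - 3)*(g - 2)*(g - 1)*(g^2 - 3*g - 4) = (g - 3)*(g - 2)*(g - 1)*(g + 1)*(g - 4)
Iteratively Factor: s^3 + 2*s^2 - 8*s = (s)*(s^2 + 2*s - 8) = s*(s - 2)*(s + 4)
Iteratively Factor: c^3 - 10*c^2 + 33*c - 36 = (c - 3)*(c^2 - 7*c + 12) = (c - 4)*(c - 3)*(c - 3)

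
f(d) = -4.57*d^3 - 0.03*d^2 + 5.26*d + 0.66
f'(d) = -13.71*d^2 - 0.06*d + 5.26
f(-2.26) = 41.37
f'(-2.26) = -64.63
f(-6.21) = 1061.28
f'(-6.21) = -523.08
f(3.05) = -113.24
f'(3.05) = -122.46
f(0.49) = 2.69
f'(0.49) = 1.94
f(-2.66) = 72.47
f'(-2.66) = -91.59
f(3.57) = -188.88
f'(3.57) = -169.69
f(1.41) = -4.79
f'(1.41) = -22.08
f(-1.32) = 4.18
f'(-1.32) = -18.55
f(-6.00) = 955.14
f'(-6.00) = -487.94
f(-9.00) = 3282.42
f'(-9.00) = -1104.71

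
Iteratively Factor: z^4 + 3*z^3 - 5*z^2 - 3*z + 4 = (z - 1)*(z^3 + 4*z^2 - z - 4) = (z - 1)^2*(z^2 + 5*z + 4) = (z - 1)^2*(z + 1)*(z + 4)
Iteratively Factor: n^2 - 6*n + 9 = (n - 3)*(n - 3)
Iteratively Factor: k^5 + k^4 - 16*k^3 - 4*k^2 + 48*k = (k + 4)*(k^4 - 3*k^3 - 4*k^2 + 12*k) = k*(k + 4)*(k^3 - 3*k^2 - 4*k + 12) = k*(k - 3)*(k + 4)*(k^2 - 4) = k*(k - 3)*(k - 2)*(k + 4)*(k + 2)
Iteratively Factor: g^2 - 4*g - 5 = (g + 1)*(g - 5)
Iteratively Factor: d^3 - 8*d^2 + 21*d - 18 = (d - 3)*(d^2 - 5*d + 6) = (d - 3)*(d - 2)*(d - 3)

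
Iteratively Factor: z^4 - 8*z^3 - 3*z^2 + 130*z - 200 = (z + 4)*(z^3 - 12*z^2 + 45*z - 50) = (z - 5)*(z + 4)*(z^2 - 7*z + 10) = (z - 5)*(z - 2)*(z + 4)*(z - 5)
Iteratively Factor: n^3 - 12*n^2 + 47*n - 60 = (n - 3)*(n^2 - 9*n + 20) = (n - 4)*(n - 3)*(n - 5)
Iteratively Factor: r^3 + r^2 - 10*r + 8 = (r - 2)*(r^2 + 3*r - 4) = (r - 2)*(r - 1)*(r + 4)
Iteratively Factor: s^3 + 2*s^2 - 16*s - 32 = (s + 2)*(s^2 - 16) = (s + 2)*(s + 4)*(s - 4)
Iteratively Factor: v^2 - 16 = (v - 4)*(v + 4)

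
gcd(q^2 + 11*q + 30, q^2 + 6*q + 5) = q + 5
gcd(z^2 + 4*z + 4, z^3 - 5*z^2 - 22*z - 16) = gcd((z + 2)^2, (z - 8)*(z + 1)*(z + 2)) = z + 2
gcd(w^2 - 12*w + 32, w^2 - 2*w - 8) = w - 4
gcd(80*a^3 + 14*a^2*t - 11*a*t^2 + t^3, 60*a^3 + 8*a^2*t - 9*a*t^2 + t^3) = -10*a^2 - 3*a*t + t^2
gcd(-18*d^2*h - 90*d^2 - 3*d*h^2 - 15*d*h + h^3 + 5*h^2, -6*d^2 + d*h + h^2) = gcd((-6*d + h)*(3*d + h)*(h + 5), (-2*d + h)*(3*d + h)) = 3*d + h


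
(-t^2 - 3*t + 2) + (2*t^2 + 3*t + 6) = t^2 + 8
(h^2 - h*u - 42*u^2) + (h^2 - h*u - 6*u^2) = 2*h^2 - 2*h*u - 48*u^2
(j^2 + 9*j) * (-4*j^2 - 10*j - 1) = -4*j^4 - 46*j^3 - 91*j^2 - 9*j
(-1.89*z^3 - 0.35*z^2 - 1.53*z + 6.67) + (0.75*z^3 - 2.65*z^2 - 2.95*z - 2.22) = -1.14*z^3 - 3.0*z^2 - 4.48*z + 4.45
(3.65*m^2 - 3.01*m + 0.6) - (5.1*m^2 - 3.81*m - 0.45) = -1.45*m^2 + 0.8*m + 1.05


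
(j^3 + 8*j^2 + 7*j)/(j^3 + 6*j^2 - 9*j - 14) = j/(j - 2)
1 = 1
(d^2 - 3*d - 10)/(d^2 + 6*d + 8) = (d - 5)/(d + 4)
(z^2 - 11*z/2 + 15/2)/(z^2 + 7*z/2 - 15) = (z - 3)/(z + 6)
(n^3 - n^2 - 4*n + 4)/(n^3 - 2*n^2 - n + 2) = (n + 2)/(n + 1)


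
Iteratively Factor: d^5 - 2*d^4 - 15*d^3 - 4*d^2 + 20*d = (d - 1)*(d^4 - d^3 - 16*d^2 - 20*d) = (d - 1)*(d + 2)*(d^3 - 3*d^2 - 10*d) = d*(d - 1)*(d + 2)*(d^2 - 3*d - 10) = d*(d - 5)*(d - 1)*(d + 2)*(d + 2)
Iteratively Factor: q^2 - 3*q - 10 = (q + 2)*(q - 5)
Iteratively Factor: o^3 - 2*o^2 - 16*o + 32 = (o - 2)*(o^2 - 16) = (o - 2)*(o + 4)*(o - 4)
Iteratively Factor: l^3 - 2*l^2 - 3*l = (l)*(l^2 - 2*l - 3) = l*(l - 3)*(l + 1)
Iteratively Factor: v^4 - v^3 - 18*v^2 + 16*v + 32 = (v + 4)*(v^3 - 5*v^2 + 2*v + 8) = (v + 1)*(v + 4)*(v^2 - 6*v + 8) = (v - 4)*(v + 1)*(v + 4)*(v - 2)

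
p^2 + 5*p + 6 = (p + 2)*(p + 3)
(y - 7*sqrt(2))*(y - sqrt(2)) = y^2 - 8*sqrt(2)*y + 14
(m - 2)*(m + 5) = m^2 + 3*m - 10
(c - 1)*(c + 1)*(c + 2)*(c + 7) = c^4 + 9*c^3 + 13*c^2 - 9*c - 14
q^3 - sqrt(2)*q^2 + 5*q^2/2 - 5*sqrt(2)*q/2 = q*(q + 5/2)*(q - sqrt(2))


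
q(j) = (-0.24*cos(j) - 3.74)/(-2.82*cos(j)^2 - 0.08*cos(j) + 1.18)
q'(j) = (-5.64*sin(j)*cos(j) - 0.08*sin(j))*(-0.24*cos(j) - 3.74)/(-2.82*cos(j)^2 - 0.08*cos(j) + 1.18)^2 + 0.24*sin(j)/(-2.82*cos(j)^2 - 0.08*cos(j) + 1.18) = (0.6768*cos(j)^2 + 21.0936*cos(j) + 0.5824)*sin(j)/(7.9524*cos(j)^4 + 0.4512*cos(j)^3 - 6.6488*cos(j)^2 - 0.1888*cos(j) + 1.3924)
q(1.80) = -3.50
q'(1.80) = -3.67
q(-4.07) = -16.67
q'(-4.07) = -203.20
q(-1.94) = -4.34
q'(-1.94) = 9.14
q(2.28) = -99.17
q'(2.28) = -7477.88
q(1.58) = -3.17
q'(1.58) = 0.28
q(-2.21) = -16.05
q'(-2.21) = 187.87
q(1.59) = -3.16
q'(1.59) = 0.13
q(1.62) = -3.17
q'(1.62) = -0.33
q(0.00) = 2.31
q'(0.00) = 0.00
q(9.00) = 3.24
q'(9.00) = -6.29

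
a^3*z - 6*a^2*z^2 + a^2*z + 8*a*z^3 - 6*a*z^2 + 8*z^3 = (a - 4*z)*(a - 2*z)*(a*z + z)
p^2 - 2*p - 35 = (p - 7)*(p + 5)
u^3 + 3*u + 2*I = (u - 2*I)*(u + I)^2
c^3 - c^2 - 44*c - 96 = (c - 8)*(c + 3)*(c + 4)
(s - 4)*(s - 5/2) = s^2 - 13*s/2 + 10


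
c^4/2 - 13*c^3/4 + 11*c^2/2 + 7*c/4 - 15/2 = (c/2 + 1/2)*(c - 3)*(c - 5/2)*(c - 2)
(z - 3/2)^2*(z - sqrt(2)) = z^3 - 3*z^2 - sqrt(2)*z^2 + 9*z/4 + 3*sqrt(2)*z - 9*sqrt(2)/4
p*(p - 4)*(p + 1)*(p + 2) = p^4 - p^3 - 10*p^2 - 8*p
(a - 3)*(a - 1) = a^2 - 4*a + 3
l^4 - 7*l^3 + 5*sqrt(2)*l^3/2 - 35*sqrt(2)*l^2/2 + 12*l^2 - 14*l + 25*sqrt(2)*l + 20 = (l - 5)*(l - 2)*(l + sqrt(2)/2)*(l + 2*sqrt(2))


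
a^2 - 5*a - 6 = (a - 6)*(a + 1)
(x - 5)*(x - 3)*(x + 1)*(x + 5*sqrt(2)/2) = x^4 - 7*x^3 + 5*sqrt(2)*x^3/2 - 35*sqrt(2)*x^2/2 + 7*x^2 + 15*x + 35*sqrt(2)*x/2 + 75*sqrt(2)/2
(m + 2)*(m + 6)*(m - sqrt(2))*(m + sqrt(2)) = m^4 + 8*m^3 + 10*m^2 - 16*m - 24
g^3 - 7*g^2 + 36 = (g - 6)*(g - 3)*(g + 2)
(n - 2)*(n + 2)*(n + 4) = n^3 + 4*n^2 - 4*n - 16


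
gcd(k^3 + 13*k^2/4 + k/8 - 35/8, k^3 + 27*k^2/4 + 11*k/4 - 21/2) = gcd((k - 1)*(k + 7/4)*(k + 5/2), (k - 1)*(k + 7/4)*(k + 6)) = k^2 + 3*k/4 - 7/4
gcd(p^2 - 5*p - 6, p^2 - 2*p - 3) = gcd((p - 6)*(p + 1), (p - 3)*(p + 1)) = p + 1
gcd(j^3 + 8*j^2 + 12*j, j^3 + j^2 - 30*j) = j^2 + 6*j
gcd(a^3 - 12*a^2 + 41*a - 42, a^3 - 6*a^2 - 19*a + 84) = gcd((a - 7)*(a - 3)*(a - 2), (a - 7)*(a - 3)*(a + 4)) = a^2 - 10*a + 21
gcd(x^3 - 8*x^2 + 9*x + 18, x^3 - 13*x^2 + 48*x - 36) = x - 6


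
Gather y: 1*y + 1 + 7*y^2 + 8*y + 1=7*y^2 + 9*y + 2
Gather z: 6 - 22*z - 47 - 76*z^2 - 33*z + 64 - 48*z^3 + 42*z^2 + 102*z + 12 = -48*z^3 - 34*z^2 + 47*z + 35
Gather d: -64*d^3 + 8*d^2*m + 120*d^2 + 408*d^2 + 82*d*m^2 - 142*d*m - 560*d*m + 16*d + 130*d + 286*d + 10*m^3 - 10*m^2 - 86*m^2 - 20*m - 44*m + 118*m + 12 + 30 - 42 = -64*d^3 + d^2*(8*m + 528) + d*(82*m^2 - 702*m + 432) + 10*m^3 - 96*m^2 + 54*m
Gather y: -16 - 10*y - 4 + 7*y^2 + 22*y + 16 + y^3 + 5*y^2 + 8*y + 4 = y^3 + 12*y^2 + 20*y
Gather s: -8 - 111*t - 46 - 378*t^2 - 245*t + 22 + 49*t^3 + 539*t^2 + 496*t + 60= 49*t^3 + 161*t^2 + 140*t + 28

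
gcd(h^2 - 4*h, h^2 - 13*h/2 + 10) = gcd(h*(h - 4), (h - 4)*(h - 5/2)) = h - 4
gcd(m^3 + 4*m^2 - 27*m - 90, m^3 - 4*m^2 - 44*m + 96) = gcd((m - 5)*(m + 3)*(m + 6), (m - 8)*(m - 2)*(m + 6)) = m + 6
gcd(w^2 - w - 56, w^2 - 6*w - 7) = 1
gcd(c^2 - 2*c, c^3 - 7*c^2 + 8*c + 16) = 1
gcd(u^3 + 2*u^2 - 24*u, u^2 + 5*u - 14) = 1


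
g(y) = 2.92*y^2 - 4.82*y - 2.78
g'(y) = 5.84*y - 4.82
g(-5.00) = 94.32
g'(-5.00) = -34.02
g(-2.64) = 30.30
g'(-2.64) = -20.24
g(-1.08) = 5.83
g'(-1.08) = -11.13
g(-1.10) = 6.06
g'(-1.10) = -11.24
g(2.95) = 8.41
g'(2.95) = 12.41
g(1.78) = -2.11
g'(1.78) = 5.58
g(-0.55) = 0.75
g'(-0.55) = -8.03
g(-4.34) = 73.14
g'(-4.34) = -30.17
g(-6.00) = 131.26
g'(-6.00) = -39.86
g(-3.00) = 37.96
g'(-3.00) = -22.34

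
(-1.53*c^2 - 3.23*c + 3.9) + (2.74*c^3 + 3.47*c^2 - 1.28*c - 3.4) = 2.74*c^3 + 1.94*c^2 - 4.51*c + 0.5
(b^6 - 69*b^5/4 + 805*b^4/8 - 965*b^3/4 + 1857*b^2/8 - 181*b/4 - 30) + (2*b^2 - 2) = b^6 - 69*b^5/4 + 805*b^4/8 - 965*b^3/4 + 1873*b^2/8 - 181*b/4 - 32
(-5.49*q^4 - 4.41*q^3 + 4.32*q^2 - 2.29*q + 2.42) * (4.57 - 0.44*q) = 2.4156*q^5 - 23.1489*q^4 - 22.0545*q^3 + 20.75*q^2 - 11.5301*q + 11.0594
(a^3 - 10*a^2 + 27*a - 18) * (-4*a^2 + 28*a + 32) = -4*a^5 + 68*a^4 - 356*a^3 + 508*a^2 + 360*a - 576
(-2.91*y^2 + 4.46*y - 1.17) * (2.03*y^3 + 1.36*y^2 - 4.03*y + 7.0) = -5.9073*y^5 + 5.0962*y^4 + 15.4178*y^3 - 39.935*y^2 + 35.9351*y - 8.19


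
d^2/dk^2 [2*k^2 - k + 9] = 4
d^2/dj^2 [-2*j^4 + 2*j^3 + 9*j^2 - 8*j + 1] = -24*j^2 + 12*j + 18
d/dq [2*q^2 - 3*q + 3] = 4*q - 3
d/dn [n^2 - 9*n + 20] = 2*n - 9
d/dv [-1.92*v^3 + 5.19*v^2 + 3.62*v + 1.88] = -5.76*v^2 + 10.38*v + 3.62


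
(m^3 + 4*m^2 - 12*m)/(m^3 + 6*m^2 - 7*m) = (m^2 + 4*m - 12)/(m^2 + 6*m - 7)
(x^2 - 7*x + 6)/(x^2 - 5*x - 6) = (x - 1)/(x + 1)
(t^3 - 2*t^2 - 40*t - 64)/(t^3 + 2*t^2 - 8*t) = (t^2 - 6*t - 16)/(t*(t - 2))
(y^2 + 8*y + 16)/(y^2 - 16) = (y + 4)/(y - 4)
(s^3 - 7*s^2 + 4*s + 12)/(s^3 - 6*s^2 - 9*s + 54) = (s^2 - s - 2)/(s^2 - 9)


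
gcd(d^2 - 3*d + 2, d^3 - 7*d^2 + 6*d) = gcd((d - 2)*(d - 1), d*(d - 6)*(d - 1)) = d - 1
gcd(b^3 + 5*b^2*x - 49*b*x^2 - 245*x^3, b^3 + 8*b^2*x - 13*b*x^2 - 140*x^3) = b^2 + 12*b*x + 35*x^2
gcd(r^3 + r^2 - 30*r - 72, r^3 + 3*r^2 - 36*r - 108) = r^2 - 3*r - 18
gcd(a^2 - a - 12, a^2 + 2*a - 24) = a - 4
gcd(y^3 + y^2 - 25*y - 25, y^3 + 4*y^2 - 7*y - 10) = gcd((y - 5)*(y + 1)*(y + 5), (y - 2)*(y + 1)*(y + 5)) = y^2 + 6*y + 5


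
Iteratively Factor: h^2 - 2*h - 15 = (h - 5)*(h + 3)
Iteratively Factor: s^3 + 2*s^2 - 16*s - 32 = (s - 4)*(s^2 + 6*s + 8) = (s - 4)*(s + 4)*(s + 2)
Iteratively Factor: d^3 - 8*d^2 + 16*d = (d - 4)*(d^2 - 4*d) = (d - 4)^2*(d)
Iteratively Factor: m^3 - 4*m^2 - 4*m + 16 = (m + 2)*(m^2 - 6*m + 8) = (m - 2)*(m + 2)*(m - 4)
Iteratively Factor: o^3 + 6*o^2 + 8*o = (o)*(o^2 + 6*o + 8) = o*(o + 4)*(o + 2)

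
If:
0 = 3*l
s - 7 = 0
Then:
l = 0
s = 7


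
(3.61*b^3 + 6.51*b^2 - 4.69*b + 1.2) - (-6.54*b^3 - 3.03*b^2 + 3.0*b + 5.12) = 10.15*b^3 + 9.54*b^2 - 7.69*b - 3.92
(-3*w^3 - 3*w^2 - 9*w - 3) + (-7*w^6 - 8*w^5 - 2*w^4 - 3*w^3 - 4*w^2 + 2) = -7*w^6 - 8*w^5 - 2*w^4 - 6*w^3 - 7*w^2 - 9*w - 1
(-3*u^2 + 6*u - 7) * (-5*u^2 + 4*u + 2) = 15*u^4 - 42*u^3 + 53*u^2 - 16*u - 14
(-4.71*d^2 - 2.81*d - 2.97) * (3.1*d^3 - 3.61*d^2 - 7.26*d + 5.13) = -14.601*d^5 + 8.2921*d^4 + 35.1317*d^3 + 6.96*d^2 + 7.1469*d - 15.2361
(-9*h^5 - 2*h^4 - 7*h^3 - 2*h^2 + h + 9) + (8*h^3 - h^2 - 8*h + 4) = -9*h^5 - 2*h^4 + h^3 - 3*h^2 - 7*h + 13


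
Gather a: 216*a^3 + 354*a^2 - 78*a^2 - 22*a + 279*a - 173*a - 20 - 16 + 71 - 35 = 216*a^3 + 276*a^2 + 84*a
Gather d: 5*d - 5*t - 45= 5*d - 5*t - 45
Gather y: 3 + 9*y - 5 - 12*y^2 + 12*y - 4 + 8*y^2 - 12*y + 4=-4*y^2 + 9*y - 2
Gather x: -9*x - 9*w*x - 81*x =x*(-9*w - 90)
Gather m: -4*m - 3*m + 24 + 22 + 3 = 49 - 7*m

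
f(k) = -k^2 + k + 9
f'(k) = 1 - 2*k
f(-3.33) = -5.42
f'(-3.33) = 7.66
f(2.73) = 4.28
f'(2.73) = -4.46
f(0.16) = 9.13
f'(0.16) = 0.68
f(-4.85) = -19.37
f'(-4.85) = 10.70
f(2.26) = 6.15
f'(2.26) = -3.52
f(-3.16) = -4.15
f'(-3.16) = 7.32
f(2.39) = 5.68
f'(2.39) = -3.78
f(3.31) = 1.35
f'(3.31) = -5.62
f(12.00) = -123.00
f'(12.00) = -23.00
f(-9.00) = -81.00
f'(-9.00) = 19.00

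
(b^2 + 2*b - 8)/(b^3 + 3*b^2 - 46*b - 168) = (b - 2)/(b^2 - b - 42)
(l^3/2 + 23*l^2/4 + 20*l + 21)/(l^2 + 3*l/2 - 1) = (2*l^2 + 19*l + 42)/(2*(2*l - 1))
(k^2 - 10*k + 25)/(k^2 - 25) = (k - 5)/(k + 5)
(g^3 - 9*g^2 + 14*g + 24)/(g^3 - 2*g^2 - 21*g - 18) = (g - 4)/(g + 3)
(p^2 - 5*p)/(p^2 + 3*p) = (p - 5)/(p + 3)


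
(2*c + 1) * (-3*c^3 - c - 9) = -6*c^4 - 3*c^3 - 2*c^2 - 19*c - 9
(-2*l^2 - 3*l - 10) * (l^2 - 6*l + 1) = -2*l^4 + 9*l^3 + 6*l^2 + 57*l - 10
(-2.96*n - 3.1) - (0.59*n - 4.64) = 1.54 - 3.55*n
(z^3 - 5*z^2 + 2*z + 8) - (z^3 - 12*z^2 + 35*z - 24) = 7*z^2 - 33*z + 32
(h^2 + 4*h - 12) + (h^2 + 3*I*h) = 2*h^2 + 4*h + 3*I*h - 12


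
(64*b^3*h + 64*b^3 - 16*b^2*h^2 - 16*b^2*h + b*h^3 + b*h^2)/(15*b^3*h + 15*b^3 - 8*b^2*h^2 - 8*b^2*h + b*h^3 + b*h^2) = (64*b^2 - 16*b*h + h^2)/(15*b^2 - 8*b*h + h^2)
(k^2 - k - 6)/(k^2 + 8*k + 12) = (k - 3)/(k + 6)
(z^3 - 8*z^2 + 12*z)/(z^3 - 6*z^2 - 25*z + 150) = z*(z - 2)/(z^2 - 25)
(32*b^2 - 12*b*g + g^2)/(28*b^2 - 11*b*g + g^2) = (8*b - g)/(7*b - g)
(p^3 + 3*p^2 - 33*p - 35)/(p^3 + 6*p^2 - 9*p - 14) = (p - 5)/(p - 2)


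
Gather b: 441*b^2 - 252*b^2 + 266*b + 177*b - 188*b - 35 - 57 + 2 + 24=189*b^2 + 255*b - 66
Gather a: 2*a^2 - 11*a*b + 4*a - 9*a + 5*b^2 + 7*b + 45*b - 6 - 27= 2*a^2 + a*(-11*b - 5) + 5*b^2 + 52*b - 33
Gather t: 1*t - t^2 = -t^2 + t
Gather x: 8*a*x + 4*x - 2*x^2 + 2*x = -2*x^2 + x*(8*a + 6)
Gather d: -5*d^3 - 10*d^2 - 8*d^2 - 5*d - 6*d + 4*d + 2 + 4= -5*d^3 - 18*d^2 - 7*d + 6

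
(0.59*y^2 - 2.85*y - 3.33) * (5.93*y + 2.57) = 3.4987*y^3 - 15.3842*y^2 - 27.0714*y - 8.5581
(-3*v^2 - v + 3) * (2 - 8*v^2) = 24*v^4 + 8*v^3 - 30*v^2 - 2*v + 6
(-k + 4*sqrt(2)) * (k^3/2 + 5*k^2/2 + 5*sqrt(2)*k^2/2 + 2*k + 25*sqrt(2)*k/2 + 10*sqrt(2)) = -k^4/2 - 5*k^3/2 - sqrt(2)*k^3/2 - 5*sqrt(2)*k^2/2 + 18*k^2 - 2*sqrt(2)*k + 100*k + 80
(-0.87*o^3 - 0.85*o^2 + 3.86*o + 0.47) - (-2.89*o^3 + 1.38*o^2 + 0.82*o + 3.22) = 2.02*o^3 - 2.23*o^2 + 3.04*o - 2.75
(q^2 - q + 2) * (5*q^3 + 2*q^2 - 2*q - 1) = 5*q^5 - 3*q^4 + 6*q^3 + 5*q^2 - 3*q - 2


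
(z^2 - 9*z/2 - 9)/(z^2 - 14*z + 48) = (z + 3/2)/(z - 8)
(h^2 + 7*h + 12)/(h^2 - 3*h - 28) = (h + 3)/(h - 7)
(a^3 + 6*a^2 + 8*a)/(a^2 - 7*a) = (a^2 + 6*a + 8)/(a - 7)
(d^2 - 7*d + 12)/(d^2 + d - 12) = (d - 4)/(d + 4)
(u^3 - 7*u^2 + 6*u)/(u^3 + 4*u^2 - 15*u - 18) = u*(u^2 - 7*u + 6)/(u^3 + 4*u^2 - 15*u - 18)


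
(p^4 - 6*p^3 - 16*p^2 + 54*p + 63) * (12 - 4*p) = -4*p^5 + 36*p^4 - 8*p^3 - 408*p^2 + 396*p + 756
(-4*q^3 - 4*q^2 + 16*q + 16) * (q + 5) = -4*q^4 - 24*q^3 - 4*q^2 + 96*q + 80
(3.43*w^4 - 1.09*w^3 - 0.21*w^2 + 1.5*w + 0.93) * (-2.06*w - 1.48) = -7.0658*w^5 - 2.831*w^4 + 2.0458*w^3 - 2.7792*w^2 - 4.1358*w - 1.3764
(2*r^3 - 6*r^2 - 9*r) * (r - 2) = 2*r^4 - 10*r^3 + 3*r^2 + 18*r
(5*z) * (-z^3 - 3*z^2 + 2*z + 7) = -5*z^4 - 15*z^3 + 10*z^2 + 35*z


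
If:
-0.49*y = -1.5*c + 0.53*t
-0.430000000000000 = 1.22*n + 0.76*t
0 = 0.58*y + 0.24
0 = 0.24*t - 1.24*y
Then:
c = -0.89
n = 0.98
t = -2.14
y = -0.41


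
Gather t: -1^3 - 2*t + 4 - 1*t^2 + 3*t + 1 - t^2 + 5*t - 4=-2*t^2 + 6*t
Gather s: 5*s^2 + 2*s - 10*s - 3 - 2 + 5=5*s^2 - 8*s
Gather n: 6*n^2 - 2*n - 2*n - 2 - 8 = 6*n^2 - 4*n - 10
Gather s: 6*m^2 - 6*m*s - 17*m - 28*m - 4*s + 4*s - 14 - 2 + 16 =6*m^2 - 6*m*s - 45*m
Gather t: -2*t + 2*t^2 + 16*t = 2*t^2 + 14*t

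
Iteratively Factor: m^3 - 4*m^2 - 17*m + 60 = (m - 5)*(m^2 + m - 12) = (m - 5)*(m - 3)*(m + 4)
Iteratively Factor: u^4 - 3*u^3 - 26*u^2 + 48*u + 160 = (u + 4)*(u^3 - 7*u^2 + 2*u + 40) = (u - 5)*(u + 4)*(u^2 - 2*u - 8) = (u - 5)*(u + 2)*(u + 4)*(u - 4)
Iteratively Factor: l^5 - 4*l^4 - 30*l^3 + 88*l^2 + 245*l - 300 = (l - 5)*(l^4 + l^3 - 25*l^2 - 37*l + 60) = (l - 5)^2*(l^3 + 6*l^2 + 5*l - 12) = (l - 5)^2*(l - 1)*(l^2 + 7*l + 12) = (l - 5)^2*(l - 1)*(l + 4)*(l + 3)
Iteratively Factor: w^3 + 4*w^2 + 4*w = (w + 2)*(w^2 + 2*w) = (w + 2)^2*(w)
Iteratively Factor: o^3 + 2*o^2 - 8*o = (o - 2)*(o^2 + 4*o) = (o - 2)*(o + 4)*(o)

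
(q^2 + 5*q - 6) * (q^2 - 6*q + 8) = q^4 - q^3 - 28*q^2 + 76*q - 48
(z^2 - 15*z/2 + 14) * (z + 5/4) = z^3 - 25*z^2/4 + 37*z/8 + 35/2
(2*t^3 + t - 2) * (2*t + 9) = 4*t^4 + 18*t^3 + 2*t^2 + 5*t - 18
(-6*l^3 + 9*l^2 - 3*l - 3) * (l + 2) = -6*l^4 - 3*l^3 + 15*l^2 - 9*l - 6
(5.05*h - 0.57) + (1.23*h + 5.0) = 6.28*h + 4.43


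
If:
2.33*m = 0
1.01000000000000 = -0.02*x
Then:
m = 0.00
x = -50.50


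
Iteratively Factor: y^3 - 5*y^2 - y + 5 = (y - 1)*(y^2 - 4*y - 5) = (y - 5)*(y - 1)*(y + 1)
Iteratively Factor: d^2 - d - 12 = (d + 3)*(d - 4)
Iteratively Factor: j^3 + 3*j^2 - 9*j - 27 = (j - 3)*(j^2 + 6*j + 9) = (j - 3)*(j + 3)*(j + 3)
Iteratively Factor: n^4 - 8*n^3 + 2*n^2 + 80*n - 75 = (n - 1)*(n^3 - 7*n^2 - 5*n + 75) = (n - 5)*(n - 1)*(n^2 - 2*n - 15) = (n - 5)*(n - 1)*(n + 3)*(n - 5)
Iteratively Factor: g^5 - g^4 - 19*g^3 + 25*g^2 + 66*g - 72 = (g - 3)*(g^4 + 2*g^3 - 13*g^2 - 14*g + 24) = (g - 3)*(g - 1)*(g^3 + 3*g^2 - 10*g - 24) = (g - 3)*(g - 1)*(g + 2)*(g^2 + g - 12) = (g - 3)^2*(g - 1)*(g + 2)*(g + 4)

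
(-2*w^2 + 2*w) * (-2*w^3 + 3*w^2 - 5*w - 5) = 4*w^5 - 10*w^4 + 16*w^3 - 10*w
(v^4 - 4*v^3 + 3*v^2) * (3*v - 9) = 3*v^5 - 21*v^4 + 45*v^3 - 27*v^2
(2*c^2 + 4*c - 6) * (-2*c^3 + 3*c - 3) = -4*c^5 - 8*c^4 + 18*c^3 + 6*c^2 - 30*c + 18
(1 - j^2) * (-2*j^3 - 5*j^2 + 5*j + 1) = 2*j^5 + 5*j^4 - 7*j^3 - 6*j^2 + 5*j + 1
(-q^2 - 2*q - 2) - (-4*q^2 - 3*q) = 3*q^2 + q - 2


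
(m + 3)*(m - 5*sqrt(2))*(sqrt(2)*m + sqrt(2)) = sqrt(2)*m^3 - 10*m^2 + 4*sqrt(2)*m^2 - 40*m + 3*sqrt(2)*m - 30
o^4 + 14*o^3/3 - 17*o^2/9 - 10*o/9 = o*(o - 2/3)*(o + 1/3)*(o + 5)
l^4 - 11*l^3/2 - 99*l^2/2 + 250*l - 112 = (l - 8)*(l - 4)*(l - 1/2)*(l + 7)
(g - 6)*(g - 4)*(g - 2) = g^3 - 12*g^2 + 44*g - 48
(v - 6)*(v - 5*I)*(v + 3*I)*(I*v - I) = I*v^4 + 2*v^3 - 7*I*v^3 - 14*v^2 + 21*I*v^2 + 12*v - 105*I*v + 90*I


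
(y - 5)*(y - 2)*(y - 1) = y^3 - 8*y^2 + 17*y - 10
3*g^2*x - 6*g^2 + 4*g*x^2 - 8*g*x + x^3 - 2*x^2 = (g + x)*(3*g + x)*(x - 2)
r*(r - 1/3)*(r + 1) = r^3 + 2*r^2/3 - r/3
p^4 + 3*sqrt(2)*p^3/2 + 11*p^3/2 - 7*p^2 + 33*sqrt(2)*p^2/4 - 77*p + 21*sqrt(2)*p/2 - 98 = (p + 2)*(p + 7/2)*(p - 2*sqrt(2))*(p + 7*sqrt(2)/2)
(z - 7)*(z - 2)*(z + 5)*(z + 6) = z^4 + 2*z^3 - 55*z^2 - 116*z + 420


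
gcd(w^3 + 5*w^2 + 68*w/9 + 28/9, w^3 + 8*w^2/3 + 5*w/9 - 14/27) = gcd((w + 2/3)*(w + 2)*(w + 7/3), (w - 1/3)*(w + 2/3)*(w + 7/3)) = w^2 + 3*w + 14/9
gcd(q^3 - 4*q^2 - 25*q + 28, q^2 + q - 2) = q - 1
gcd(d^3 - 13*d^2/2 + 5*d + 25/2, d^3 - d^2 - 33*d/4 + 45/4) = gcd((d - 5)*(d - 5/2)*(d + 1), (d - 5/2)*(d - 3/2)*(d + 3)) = d - 5/2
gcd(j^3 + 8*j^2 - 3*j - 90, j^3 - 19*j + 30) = j^2 + 2*j - 15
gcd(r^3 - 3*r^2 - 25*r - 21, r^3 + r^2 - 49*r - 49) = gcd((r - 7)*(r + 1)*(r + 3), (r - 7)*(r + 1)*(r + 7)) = r^2 - 6*r - 7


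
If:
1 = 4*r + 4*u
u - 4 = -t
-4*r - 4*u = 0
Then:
No Solution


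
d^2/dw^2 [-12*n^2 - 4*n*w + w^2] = 2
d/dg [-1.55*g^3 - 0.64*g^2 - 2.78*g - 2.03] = -4.65*g^2 - 1.28*g - 2.78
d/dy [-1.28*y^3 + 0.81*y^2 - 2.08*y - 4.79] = -3.84*y^2 + 1.62*y - 2.08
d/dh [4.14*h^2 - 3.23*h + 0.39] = 8.28*h - 3.23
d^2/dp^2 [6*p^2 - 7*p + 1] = 12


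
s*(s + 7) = s^2 + 7*s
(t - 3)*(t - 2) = t^2 - 5*t + 6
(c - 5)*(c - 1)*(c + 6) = c^3 - 31*c + 30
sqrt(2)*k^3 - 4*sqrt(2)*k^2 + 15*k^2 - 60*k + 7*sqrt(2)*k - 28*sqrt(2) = (k - 4)*(k + 7*sqrt(2))*(sqrt(2)*k + 1)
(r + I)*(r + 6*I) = r^2 + 7*I*r - 6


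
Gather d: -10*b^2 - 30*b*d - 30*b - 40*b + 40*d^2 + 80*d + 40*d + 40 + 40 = -10*b^2 - 70*b + 40*d^2 + d*(120 - 30*b) + 80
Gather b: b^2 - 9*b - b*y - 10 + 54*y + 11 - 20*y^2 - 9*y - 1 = b^2 + b*(-y - 9) - 20*y^2 + 45*y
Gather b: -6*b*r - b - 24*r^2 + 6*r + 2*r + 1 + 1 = b*(-6*r - 1) - 24*r^2 + 8*r + 2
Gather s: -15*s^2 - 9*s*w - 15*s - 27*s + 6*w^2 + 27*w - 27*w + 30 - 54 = -15*s^2 + s*(-9*w - 42) + 6*w^2 - 24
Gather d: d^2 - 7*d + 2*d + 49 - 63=d^2 - 5*d - 14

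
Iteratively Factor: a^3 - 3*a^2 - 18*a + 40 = (a - 5)*(a^2 + 2*a - 8) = (a - 5)*(a + 4)*(a - 2)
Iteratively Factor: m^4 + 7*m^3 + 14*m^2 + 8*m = (m + 4)*(m^3 + 3*m^2 + 2*m) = (m + 1)*(m + 4)*(m^2 + 2*m) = m*(m + 1)*(m + 4)*(m + 2)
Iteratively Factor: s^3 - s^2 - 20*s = (s)*(s^2 - s - 20) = s*(s - 5)*(s + 4)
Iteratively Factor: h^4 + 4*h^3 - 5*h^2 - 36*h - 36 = (h - 3)*(h^3 + 7*h^2 + 16*h + 12) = (h - 3)*(h + 2)*(h^2 + 5*h + 6) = (h - 3)*(h + 2)^2*(h + 3)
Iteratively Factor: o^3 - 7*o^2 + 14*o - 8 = (o - 1)*(o^2 - 6*o + 8) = (o - 2)*(o - 1)*(o - 4)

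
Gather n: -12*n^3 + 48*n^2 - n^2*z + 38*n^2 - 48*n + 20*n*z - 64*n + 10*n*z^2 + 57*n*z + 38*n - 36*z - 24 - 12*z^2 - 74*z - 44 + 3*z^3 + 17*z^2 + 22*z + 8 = -12*n^3 + n^2*(86 - z) + n*(10*z^2 + 77*z - 74) + 3*z^3 + 5*z^2 - 88*z - 60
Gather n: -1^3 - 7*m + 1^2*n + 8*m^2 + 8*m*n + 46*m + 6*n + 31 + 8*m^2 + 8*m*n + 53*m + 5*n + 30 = 16*m^2 + 92*m + n*(16*m + 12) + 60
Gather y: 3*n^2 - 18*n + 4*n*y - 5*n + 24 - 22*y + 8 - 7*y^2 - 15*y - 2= 3*n^2 - 23*n - 7*y^2 + y*(4*n - 37) + 30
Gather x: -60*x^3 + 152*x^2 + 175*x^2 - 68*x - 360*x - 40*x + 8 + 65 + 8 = -60*x^3 + 327*x^2 - 468*x + 81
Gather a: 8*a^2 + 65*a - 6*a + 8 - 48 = 8*a^2 + 59*a - 40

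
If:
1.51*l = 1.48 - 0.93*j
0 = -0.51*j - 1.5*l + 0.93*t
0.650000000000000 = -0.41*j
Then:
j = -1.59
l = 1.96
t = 2.29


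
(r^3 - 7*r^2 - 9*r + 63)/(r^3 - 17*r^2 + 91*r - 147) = (r + 3)/(r - 7)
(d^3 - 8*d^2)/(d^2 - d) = d*(d - 8)/(d - 1)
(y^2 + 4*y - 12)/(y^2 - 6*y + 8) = (y + 6)/(y - 4)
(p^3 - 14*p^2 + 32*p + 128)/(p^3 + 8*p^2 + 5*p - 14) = (p^2 - 16*p + 64)/(p^2 + 6*p - 7)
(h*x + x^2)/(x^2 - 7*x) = (h + x)/(x - 7)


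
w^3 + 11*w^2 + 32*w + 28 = (w + 2)^2*(w + 7)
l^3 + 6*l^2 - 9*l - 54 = (l - 3)*(l + 3)*(l + 6)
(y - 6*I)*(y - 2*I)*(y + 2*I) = y^3 - 6*I*y^2 + 4*y - 24*I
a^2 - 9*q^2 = (a - 3*q)*(a + 3*q)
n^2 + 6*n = n*(n + 6)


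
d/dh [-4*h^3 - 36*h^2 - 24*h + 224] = -12*h^2 - 72*h - 24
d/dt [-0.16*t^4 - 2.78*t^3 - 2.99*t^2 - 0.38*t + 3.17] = -0.64*t^3 - 8.34*t^2 - 5.98*t - 0.38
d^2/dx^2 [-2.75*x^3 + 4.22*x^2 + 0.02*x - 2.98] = 8.44 - 16.5*x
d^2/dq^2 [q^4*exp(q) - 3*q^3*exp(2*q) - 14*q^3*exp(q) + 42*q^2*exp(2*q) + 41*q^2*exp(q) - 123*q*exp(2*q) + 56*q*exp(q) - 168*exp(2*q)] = (q^4 - 12*q^3*exp(q) - 6*q^3 + 132*q^2*exp(q) - 31*q^2 - 174*q*exp(q) + 136*q - 1080*exp(q) + 194)*exp(q)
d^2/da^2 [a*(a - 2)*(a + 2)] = 6*a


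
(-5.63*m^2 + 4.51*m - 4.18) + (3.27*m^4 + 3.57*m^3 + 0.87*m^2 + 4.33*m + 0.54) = 3.27*m^4 + 3.57*m^3 - 4.76*m^2 + 8.84*m - 3.64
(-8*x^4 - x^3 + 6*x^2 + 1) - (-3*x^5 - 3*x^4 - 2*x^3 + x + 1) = 3*x^5 - 5*x^4 + x^3 + 6*x^2 - x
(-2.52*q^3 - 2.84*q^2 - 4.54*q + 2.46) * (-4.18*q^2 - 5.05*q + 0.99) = 10.5336*q^5 + 24.5972*q^4 + 30.8244*q^3 + 9.8326*q^2 - 16.9176*q + 2.4354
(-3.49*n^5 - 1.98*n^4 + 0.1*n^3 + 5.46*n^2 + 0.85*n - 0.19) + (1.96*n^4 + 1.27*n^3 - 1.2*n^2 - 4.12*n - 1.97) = -3.49*n^5 - 0.02*n^4 + 1.37*n^3 + 4.26*n^2 - 3.27*n - 2.16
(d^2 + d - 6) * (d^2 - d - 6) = d^4 - 13*d^2 + 36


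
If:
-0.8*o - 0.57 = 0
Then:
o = -0.71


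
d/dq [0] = 0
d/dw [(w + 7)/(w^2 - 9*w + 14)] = (w^2 - 9*w - (w + 7)*(2*w - 9) + 14)/(w^2 - 9*w + 14)^2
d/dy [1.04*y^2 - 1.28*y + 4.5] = 2.08*y - 1.28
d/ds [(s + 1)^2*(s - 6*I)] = (s + 1)*(3*s + 1 - 12*I)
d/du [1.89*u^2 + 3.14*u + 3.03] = 3.78*u + 3.14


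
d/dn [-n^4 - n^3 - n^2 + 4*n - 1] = -4*n^3 - 3*n^2 - 2*n + 4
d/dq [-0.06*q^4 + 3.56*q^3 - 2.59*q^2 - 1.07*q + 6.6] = -0.24*q^3 + 10.68*q^2 - 5.18*q - 1.07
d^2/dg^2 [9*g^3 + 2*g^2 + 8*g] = 54*g + 4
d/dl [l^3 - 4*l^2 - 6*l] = 3*l^2 - 8*l - 6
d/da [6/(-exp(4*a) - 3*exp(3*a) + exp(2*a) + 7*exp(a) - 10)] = (24*exp(3*a) + 54*exp(2*a) - 12*exp(a) - 42)*exp(a)/(exp(4*a) + 3*exp(3*a) - exp(2*a) - 7*exp(a) + 10)^2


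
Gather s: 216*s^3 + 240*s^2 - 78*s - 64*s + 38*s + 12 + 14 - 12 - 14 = 216*s^3 + 240*s^2 - 104*s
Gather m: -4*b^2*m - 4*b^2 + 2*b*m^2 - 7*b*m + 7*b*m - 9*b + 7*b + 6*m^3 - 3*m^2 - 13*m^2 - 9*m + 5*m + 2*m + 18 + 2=-4*b^2 - 2*b + 6*m^3 + m^2*(2*b - 16) + m*(-4*b^2 - 2) + 20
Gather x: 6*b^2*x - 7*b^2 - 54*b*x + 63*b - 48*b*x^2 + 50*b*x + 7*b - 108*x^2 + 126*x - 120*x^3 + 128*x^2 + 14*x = -7*b^2 + 70*b - 120*x^3 + x^2*(20 - 48*b) + x*(6*b^2 - 4*b + 140)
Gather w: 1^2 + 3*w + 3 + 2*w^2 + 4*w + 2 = 2*w^2 + 7*w + 6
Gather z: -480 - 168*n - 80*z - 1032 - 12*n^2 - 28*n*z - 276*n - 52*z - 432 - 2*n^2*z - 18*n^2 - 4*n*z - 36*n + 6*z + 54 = -30*n^2 - 480*n + z*(-2*n^2 - 32*n - 126) - 1890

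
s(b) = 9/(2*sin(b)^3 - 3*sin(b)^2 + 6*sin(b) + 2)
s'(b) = 9*(-6*sin(b)^2*cos(b) + 6*sin(b)*cos(b) - 6*cos(b))/(2*sin(b)^3 - 3*sin(b)^2 + 6*sin(b) + 2)^2 = 54*(sin(b) + cos(b)^2 - 2)*cos(b)/(2*sin(b)^3 - 3*sin(b)^2 + 6*sin(b) + 2)^2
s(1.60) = 1.29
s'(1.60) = 0.03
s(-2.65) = -5.26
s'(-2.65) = 27.56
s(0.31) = 2.49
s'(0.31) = -3.11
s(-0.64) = -2.92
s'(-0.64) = -8.93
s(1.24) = 1.35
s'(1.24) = -0.37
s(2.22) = 1.53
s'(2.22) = 0.79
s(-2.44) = -2.46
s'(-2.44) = 6.35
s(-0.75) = -2.19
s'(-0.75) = -5.00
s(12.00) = -3.76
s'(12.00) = -14.53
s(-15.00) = -2.42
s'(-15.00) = 6.14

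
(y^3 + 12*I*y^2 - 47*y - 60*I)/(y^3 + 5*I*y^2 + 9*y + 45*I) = (y + 4*I)/(y - 3*I)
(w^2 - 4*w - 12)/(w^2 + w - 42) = (w + 2)/(w + 7)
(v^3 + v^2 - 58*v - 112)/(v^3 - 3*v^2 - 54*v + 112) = (v + 2)/(v - 2)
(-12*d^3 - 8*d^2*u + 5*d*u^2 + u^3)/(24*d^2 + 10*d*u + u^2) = (-2*d^2 - d*u + u^2)/(4*d + u)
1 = 1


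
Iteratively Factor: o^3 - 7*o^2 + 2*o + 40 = (o + 2)*(o^2 - 9*o + 20) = (o - 4)*(o + 2)*(o - 5)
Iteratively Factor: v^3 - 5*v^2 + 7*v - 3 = (v - 1)*(v^2 - 4*v + 3) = (v - 1)^2*(v - 3)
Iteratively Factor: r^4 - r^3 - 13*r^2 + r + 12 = (r + 1)*(r^3 - 2*r^2 - 11*r + 12) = (r - 1)*(r + 1)*(r^2 - r - 12) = (r - 4)*(r - 1)*(r + 1)*(r + 3)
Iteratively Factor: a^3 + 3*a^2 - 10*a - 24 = (a - 3)*(a^2 + 6*a + 8) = (a - 3)*(a + 4)*(a + 2)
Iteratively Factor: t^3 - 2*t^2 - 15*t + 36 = (t + 4)*(t^2 - 6*t + 9) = (t - 3)*(t + 4)*(t - 3)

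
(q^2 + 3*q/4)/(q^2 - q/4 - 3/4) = q/(q - 1)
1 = 1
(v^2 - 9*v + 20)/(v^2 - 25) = (v - 4)/(v + 5)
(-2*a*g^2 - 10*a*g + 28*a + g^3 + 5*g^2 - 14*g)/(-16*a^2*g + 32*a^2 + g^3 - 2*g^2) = (2*a*g + 14*a - g^2 - 7*g)/(16*a^2 - g^2)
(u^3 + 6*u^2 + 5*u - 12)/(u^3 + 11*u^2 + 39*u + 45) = (u^2 + 3*u - 4)/(u^2 + 8*u + 15)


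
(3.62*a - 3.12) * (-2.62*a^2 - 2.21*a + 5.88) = -9.4844*a^3 + 0.174200000000001*a^2 + 28.1808*a - 18.3456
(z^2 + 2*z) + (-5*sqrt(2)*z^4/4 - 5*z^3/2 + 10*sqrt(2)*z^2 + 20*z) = -5*sqrt(2)*z^4/4 - 5*z^3/2 + z^2 + 10*sqrt(2)*z^2 + 22*z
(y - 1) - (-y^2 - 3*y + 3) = y^2 + 4*y - 4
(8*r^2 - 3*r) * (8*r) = 64*r^3 - 24*r^2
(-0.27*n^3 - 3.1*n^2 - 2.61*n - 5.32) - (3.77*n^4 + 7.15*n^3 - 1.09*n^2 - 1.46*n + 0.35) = -3.77*n^4 - 7.42*n^3 - 2.01*n^2 - 1.15*n - 5.67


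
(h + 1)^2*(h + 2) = h^3 + 4*h^2 + 5*h + 2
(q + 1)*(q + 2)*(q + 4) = q^3 + 7*q^2 + 14*q + 8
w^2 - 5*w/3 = w*(w - 5/3)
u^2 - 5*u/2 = u*(u - 5/2)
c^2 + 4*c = c*(c + 4)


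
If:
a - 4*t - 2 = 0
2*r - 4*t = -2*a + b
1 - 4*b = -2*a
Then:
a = 4*t + 2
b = 2*t + 5/4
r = -t - 11/8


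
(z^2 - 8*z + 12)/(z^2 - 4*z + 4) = (z - 6)/(z - 2)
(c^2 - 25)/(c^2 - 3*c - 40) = (c - 5)/(c - 8)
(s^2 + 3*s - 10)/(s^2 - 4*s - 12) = (-s^2 - 3*s + 10)/(-s^2 + 4*s + 12)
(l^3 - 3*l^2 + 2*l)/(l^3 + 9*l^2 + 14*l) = (l^2 - 3*l + 2)/(l^2 + 9*l + 14)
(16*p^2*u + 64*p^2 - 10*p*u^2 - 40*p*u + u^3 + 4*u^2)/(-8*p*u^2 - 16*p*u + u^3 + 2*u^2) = (-2*p*u - 8*p + u^2 + 4*u)/(u*(u + 2))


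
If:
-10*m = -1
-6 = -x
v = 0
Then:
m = 1/10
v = 0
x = 6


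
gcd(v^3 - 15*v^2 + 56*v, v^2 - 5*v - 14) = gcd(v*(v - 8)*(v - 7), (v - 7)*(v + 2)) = v - 7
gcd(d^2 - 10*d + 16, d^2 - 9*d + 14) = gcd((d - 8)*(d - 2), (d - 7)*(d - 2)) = d - 2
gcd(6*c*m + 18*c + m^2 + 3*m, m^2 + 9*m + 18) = m + 3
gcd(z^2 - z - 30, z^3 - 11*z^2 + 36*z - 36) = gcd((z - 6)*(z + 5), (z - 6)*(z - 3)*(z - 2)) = z - 6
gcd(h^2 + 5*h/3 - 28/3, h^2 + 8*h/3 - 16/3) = h + 4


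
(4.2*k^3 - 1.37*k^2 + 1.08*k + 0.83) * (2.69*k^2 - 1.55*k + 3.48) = 11.298*k^5 - 10.1953*k^4 + 19.6447*k^3 - 4.2089*k^2 + 2.4719*k + 2.8884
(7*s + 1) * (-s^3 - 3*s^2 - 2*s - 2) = -7*s^4 - 22*s^3 - 17*s^2 - 16*s - 2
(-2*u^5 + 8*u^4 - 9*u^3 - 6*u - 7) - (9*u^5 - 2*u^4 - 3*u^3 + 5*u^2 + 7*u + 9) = -11*u^5 + 10*u^4 - 6*u^3 - 5*u^2 - 13*u - 16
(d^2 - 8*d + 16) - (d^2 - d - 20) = 36 - 7*d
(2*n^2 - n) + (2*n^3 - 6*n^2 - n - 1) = 2*n^3 - 4*n^2 - 2*n - 1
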